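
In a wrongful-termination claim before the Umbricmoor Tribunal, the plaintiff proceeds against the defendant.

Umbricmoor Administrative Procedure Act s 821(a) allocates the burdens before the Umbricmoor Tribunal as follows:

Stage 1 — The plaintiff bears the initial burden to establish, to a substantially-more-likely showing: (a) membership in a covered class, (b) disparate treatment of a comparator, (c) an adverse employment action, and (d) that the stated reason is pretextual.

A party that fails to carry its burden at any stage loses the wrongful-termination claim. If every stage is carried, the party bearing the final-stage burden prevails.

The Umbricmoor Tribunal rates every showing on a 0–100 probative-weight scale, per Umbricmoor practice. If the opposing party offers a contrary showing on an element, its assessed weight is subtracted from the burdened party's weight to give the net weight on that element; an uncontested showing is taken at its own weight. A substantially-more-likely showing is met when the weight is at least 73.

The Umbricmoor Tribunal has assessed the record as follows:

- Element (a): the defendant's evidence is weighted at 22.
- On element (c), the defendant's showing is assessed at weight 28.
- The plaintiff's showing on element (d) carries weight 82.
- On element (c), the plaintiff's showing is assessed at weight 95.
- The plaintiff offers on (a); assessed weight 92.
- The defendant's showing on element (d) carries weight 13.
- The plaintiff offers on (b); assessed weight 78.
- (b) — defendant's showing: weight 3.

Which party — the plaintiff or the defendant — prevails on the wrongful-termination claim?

Stage 1 (plaintiff, a substantially-more-likely showing, weight is at least 73): (a) net 92−22=70 < 73 — fails; (b) net 78−3=75 ≥ 73 — meets; (c) net 95−28=67 < 73 — fails; (d) net 82−13=69 < 73 — fails.
  Not every element is met, so the plaintiff fails to carry Stage 1.
The analysis ends at Stage 1; the defendant prevails.

defendant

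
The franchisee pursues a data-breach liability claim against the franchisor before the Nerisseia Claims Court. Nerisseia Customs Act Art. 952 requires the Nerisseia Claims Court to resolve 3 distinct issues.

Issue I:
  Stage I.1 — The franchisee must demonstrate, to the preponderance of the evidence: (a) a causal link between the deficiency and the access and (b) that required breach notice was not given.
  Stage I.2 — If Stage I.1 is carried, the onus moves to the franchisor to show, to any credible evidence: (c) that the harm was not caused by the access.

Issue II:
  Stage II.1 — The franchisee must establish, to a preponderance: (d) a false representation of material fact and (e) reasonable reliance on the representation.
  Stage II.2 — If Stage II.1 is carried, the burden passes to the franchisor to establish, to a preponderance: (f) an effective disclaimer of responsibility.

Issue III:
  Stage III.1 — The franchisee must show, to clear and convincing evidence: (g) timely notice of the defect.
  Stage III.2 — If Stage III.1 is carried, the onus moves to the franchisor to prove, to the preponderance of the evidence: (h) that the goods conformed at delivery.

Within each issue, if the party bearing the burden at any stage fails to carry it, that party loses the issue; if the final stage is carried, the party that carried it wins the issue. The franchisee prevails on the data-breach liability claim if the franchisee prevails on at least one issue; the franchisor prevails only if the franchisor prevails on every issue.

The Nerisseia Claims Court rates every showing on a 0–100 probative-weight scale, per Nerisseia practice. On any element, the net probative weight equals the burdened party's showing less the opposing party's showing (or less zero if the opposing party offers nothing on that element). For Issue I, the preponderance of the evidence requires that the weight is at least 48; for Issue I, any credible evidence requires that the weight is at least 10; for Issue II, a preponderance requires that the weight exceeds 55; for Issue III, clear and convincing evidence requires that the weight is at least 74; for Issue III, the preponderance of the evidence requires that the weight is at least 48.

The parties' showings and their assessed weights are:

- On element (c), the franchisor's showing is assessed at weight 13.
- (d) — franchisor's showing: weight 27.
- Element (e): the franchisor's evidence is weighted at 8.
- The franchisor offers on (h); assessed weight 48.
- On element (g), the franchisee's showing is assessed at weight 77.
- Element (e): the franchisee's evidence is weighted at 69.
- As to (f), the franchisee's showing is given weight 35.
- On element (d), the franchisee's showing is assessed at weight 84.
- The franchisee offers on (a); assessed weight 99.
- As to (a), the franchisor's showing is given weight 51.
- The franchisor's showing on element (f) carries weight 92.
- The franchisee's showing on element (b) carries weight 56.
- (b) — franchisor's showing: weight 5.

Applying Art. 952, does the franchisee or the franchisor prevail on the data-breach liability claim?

— Issue I —
At Stage I.1 the franchisee must meet the preponderance of the evidence (weight is at least 48): on (a) the weight is 99 less the opposing 51 gives net 48, ≥ 48, so (a) meets the standard; on (b) the weight is 56 less the opposing 5 gives net 51, ≥ 48, so (b) meets the standard.
  All elements met. The burden passes to the franchisor.
At Stage I.2 the franchisor must meet any credible evidence (weight is at least 10): on (c) the weight is 13, which does reach 10, so (c) meets the standard.
  All elements met at the final stage.
All stages carried — the franchisor prevails on this issue.
— Issue II —
Stage II.1 — burden on franchisee; standard: a preponderance (weight exceeds 55).
    (d): 84 − 27 = 57 > 55 [met]
    (e): 69 − 8 = 61 > 55 [met]
  Stage II.1 carried; the burden shifts to the franchisor.
Stage II.2 — burden on franchisor; standard: a preponderance (weight exceeds 55).
    (f): 92 − 35 = 57 > 55 [met]
  Stage II.2 carried; the final stage is satisfied.
With every stage satisfied, the franchisor prevails on this issue.
— Issue III —
Stage III.1 — burden on franchisee; standard: clear and convincing evidence (weight is at least 74).
    (g): 77 ≥ 74 [met]
  Stage III.1 carried; the burden shifts to the franchisor.
Stage III.2 — burden on franchisor; standard: the preponderance of the evidence (weight is at least 48).
    (h): 48 ≥ 48 [met]
  Stage III.2 carried; the final stage is satisfied.
With every stage satisfied, the franchisor prevails on this issue.
Per-issue: Issue I → franchisor; Issue II → franchisor; Issue III → franchisor. The franchisee must prevail on at least one issue; overall, the franchisor prevails.

franchisor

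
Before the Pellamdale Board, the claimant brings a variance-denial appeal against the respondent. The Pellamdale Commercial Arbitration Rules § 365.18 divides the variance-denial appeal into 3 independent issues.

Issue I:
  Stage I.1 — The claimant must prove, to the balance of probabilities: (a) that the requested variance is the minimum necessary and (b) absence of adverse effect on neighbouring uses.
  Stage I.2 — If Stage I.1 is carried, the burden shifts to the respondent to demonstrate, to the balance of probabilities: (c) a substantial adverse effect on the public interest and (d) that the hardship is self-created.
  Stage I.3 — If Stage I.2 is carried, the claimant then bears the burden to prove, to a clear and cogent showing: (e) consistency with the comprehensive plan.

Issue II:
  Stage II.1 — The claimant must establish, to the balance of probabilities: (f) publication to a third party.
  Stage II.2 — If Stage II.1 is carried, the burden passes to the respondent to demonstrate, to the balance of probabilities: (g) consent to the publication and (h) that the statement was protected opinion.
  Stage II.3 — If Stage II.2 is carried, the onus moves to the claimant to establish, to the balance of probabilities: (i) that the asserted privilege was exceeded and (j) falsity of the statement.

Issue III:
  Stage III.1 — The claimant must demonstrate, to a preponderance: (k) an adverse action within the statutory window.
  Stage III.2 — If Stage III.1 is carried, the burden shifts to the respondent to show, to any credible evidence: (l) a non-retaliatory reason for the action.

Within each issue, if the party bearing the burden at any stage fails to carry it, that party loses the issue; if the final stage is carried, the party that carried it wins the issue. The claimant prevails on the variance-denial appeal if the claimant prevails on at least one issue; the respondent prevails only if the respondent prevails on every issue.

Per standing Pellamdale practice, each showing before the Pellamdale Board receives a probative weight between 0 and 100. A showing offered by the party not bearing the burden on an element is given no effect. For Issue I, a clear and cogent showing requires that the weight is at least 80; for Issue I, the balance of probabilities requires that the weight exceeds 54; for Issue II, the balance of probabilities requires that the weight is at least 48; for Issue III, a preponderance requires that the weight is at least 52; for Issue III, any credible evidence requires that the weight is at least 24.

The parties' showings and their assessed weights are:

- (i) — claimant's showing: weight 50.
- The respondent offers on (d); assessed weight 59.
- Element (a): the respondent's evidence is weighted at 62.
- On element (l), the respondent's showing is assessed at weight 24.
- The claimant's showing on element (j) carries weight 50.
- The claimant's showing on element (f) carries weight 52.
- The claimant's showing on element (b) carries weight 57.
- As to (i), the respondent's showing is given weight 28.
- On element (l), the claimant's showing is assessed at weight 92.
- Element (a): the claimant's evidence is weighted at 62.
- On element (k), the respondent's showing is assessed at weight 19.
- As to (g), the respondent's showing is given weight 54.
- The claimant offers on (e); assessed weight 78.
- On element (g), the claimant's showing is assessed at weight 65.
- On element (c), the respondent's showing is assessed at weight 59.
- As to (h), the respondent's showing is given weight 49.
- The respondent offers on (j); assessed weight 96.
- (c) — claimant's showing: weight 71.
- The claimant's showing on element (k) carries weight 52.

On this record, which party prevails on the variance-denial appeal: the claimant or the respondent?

claimant

— Issue I —
Stage I.1 (claimant, the balance of probabilities, weight exceeds 54): (a) 62 (respondent's 62 disregarded) > 54 — meets; (b) 57 > 54 — meets.
  Stage I.1 is satisfied; the onus moves to the respondent.
Stage I.2 (respondent, the balance of probabilities, weight exceeds 54): (c) 59 (claimant's 71 disregarded) > 54 — meets; (d) 59 > 54 — meets.
  Stage I.2 is satisfied; the onus moves to the claimant.
Stage I.3 (claimant, a clear and cogent showing, weight is at least 80): (e) 78 < 80 — fails.
  Not every element is met, so the claimant fails to carry Stage I.3.
So the respondent prevails on this issue.
— Issue II —
At Stage II.1 the claimant must meet the balance of probabilities (weight is at least 48): on (f) the weight is 52, ≥ 48, so (f) meets the standard.
  Stage II.1 is satisfied; the onus moves to the respondent.
At Stage II.2 the respondent must meet the balance of probabilities (weight is at least 48): on (g) the weight is 54 (the claimant's 65 is given no effect), which does reach 48, so (g) meets the standard; on (h) the weight is 49, ≥ 48, so (h) meets the standard.
  Stage II.2 is satisfied; the onus moves to the claimant.
At Stage II.3 the claimant must meet the balance of probabilities (weight is at least 48): on (i) the weight is 50 (the respondent's 28 is given no effect), ≥ 48, so (i) meets the standard; on (j) the weight is 50 (the respondent's 96 is given no effect), which does reach 48, so (j) meets the standard.
  Stage II.3 carried; the final stage is satisfied.
Every stage carried; the claimant prevails on this issue.
— Issue III —
Stage III.1 — burden on claimant; standard: a preponderance (weight is at least 52).
    (k): 52 (respondent's 19 disregarded) ≥ 52 [met]
  All elements met. The burden passes to the respondent.
Stage III.2 — burden on respondent; standard: any credible evidence (weight is at least 24).
    (l): 24 (claimant's 92 disregarded) ≥ 24 [met]
  The respondent carries the last stage.
Every stage carried; the respondent prevails on this issue.
Per-issue: Issue I → respondent; Issue II → claimant; Issue III → respondent. The claimant must prevail on at least one issue; overall, the claimant prevails.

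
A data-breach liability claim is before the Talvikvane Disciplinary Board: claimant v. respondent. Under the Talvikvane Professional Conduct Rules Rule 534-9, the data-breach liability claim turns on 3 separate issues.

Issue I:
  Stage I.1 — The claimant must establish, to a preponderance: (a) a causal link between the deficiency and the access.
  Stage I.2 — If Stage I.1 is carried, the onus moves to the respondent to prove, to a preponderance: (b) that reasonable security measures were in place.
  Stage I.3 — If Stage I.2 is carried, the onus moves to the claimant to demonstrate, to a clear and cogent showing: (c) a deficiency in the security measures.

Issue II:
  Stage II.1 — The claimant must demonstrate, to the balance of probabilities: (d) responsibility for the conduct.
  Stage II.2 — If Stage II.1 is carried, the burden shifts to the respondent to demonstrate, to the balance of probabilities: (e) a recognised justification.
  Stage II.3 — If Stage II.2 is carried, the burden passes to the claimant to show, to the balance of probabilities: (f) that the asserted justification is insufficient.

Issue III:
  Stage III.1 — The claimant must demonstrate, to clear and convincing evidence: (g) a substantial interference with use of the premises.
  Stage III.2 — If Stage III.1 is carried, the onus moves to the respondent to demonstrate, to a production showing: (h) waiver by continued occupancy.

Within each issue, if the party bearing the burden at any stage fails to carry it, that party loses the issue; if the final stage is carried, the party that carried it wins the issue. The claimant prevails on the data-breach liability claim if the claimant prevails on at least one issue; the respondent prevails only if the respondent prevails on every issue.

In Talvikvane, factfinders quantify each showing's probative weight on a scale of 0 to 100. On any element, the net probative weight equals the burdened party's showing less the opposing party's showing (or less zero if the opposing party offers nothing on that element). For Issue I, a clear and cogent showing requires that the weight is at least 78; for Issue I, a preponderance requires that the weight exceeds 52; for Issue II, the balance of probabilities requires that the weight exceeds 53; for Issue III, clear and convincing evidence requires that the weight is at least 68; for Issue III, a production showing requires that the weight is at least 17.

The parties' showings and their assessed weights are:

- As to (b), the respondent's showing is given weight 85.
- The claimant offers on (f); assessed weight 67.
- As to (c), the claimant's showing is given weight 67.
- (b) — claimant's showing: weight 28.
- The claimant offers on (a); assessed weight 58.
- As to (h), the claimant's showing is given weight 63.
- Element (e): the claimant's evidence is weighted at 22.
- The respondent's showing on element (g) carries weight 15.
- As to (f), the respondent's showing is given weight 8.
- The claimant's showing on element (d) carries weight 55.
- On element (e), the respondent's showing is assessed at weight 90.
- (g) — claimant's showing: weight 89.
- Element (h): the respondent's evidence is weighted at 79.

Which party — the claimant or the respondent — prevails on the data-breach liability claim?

— Issue I —
Stage I.1 — burden on claimant; standard: a preponderance (weight exceeds 52).
    (a): 58 > 52 [met]
  The claimant carries Stage I.1; the respondent now bears the burden.
Stage I.2 — burden on respondent; standard: a preponderance (weight exceeds 52).
    (b): 85 − 28 = 57 > 52 [met]
  All elements met. The burden passes to the claimant.
Stage I.3 — burden on claimant; standard: a clear and cogent showing (weight is at least 78).
    (c): 67 < 78 [not met]
  The claimant does not carry Stage I.3.
The respondent prevails on this issue.
— Issue II —
Stage II.1 (claimant, the balance of probabilities, weight exceeds 53): (d) 55 > 53 — meets.
  All elements met. The burden passes to the respondent.
Stage II.2 (respondent, the balance of probabilities, weight exceeds 53): (e) net 90−22=68 > 53 — meets.
  Stage II.2 is satisfied; the onus moves to the claimant.
Stage II.3 (claimant, the balance of probabilities, weight exceeds 53): (f) net 67−8=59 > 53 — meets.
  The claimant carries the last stage.
All stages carried — the claimant prevails on this issue.
— Issue III —
At Stage III.1 the claimant must meet clear and convincing evidence (weight is at least 68): on (g) the weight is 89 less the opposing 15 gives net 74, which does reach 68, so (g) meets the standard.
  All elements met. The burden passes to the respondent.
At Stage III.2 the respondent must meet a production showing (weight is at least 17): on (h) the weight is 79 less the opposing 63 gives net 16, which does not reach 17, so (h) does not meet the standard.
  Stage III.2 not carried; the respondent fails its burden.
So the claimant prevails on this issue.
Per-issue: Issue I → respondent; Issue II → claimant; Issue III → claimant. The claimant must prevail on at least one issue; overall, the claimant prevails.

claimant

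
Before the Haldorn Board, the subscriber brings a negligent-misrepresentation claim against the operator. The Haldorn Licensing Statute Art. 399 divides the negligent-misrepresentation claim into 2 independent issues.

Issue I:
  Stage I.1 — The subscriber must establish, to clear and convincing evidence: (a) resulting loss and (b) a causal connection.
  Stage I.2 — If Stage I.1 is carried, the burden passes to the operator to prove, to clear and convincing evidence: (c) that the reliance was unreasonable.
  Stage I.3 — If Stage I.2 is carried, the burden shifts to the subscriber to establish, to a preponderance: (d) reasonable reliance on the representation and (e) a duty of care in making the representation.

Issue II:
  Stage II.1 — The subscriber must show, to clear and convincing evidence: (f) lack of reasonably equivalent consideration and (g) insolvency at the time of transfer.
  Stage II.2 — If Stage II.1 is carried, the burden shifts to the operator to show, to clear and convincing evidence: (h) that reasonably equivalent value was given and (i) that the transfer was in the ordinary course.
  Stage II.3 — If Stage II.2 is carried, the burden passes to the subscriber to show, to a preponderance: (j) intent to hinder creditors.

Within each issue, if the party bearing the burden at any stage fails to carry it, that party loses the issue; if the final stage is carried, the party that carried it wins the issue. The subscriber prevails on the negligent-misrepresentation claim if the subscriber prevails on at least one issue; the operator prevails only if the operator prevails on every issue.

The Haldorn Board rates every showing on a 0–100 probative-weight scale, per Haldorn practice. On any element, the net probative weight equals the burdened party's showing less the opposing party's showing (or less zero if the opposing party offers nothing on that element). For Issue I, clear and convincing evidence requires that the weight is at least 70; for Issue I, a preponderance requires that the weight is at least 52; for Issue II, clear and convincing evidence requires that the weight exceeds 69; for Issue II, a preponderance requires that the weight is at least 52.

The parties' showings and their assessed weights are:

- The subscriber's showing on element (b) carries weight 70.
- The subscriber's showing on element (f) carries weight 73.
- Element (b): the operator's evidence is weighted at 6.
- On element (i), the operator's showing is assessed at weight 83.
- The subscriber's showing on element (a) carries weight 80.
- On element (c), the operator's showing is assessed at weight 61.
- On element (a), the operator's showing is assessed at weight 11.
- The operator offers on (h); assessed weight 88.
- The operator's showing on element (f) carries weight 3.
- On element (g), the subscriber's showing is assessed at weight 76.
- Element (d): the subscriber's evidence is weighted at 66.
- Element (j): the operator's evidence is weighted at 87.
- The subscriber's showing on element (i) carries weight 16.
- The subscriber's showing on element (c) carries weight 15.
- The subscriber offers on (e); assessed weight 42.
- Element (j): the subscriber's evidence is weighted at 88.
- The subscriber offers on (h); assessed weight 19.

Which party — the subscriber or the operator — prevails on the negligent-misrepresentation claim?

subscriber

— Issue I —
At Stage I.1 the subscriber must meet clear and convincing evidence (weight is at least 70): on (a) the weight is 80 less the opposing 11 gives net 69, < 70, so (a) does not meet the standard; on (b) the weight is 70 less the opposing 6 gives net 64, < 70, so (b) does not meet the standard.
  Stage I.1 not carried; the subscriber fails its burden.
The operator prevails on this issue.
— Issue II —
Stage II.1 (subscriber, clear and convincing evidence, weight exceeds 69): (f) net 73−3=70 > 69 — meets; (g) 76 > 69 — meets.
  The subscriber carries Stage II.1; the operator now bears the burden.
Stage II.2 (operator, clear and convincing evidence, weight exceeds 69): (h) net 88−19=69 ≤ 69 — fails; (i) net 83−16=67 ≤ 69 — fails.
  The operator does not carry Stage II.2.
The analysis ends at Stage II.2; the subscriber prevails on this issue.
Per-issue: Issue I → operator; Issue II → subscriber. The subscriber must prevail on at least one issue; overall, the subscriber prevails.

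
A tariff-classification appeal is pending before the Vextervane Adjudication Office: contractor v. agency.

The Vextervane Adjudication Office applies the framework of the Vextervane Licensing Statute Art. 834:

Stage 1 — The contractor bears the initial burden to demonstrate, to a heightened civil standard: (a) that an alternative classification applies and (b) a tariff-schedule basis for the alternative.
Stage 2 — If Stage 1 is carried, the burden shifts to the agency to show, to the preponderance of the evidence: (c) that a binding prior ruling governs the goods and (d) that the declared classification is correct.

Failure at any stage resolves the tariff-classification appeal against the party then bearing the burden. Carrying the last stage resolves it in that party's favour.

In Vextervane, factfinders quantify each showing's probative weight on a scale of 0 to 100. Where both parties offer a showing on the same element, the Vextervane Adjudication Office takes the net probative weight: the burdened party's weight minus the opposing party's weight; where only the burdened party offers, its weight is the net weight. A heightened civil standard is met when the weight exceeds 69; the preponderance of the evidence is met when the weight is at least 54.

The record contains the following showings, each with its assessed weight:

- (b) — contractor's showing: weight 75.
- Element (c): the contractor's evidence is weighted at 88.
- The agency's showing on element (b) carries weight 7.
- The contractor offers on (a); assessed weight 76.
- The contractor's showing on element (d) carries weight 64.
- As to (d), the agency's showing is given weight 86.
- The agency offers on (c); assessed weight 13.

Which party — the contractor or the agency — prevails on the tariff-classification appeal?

Stage 1 — burden on contractor; standard: a heightened civil standard (weight exceeds 69).
    (a): 76 > 69 [met]
    (b): 75 − 7 = 68 ≤ 69 [not met]
  The contractor does not carry Stage 1.
So the agency prevails.

agency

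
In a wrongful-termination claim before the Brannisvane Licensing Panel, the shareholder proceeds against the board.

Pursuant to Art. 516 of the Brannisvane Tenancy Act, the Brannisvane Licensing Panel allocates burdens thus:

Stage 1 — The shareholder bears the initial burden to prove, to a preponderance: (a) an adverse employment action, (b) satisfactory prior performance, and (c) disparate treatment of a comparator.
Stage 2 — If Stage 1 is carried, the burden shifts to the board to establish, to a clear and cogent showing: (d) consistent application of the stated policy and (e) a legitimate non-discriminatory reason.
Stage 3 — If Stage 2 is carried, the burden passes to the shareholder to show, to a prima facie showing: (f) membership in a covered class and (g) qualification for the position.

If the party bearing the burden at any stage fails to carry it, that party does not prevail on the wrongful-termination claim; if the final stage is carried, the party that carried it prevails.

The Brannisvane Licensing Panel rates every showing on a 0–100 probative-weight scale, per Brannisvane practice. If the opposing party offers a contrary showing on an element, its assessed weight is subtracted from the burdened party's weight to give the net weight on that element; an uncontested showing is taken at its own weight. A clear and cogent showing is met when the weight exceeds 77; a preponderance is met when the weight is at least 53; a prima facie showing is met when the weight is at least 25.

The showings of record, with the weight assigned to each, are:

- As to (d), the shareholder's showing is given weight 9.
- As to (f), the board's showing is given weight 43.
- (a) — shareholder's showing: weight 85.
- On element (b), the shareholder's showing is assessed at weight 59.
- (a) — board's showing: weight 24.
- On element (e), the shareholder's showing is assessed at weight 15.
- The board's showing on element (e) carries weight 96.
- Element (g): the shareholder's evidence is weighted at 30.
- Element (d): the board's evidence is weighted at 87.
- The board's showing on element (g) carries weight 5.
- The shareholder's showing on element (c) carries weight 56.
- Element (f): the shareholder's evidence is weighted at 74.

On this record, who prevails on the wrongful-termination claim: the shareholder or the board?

At Stage 1 the shareholder must meet a preponderance (weight is at least 53): on (a) the weight is 85 less the opposing 24 gives net 61, ≥ 53, so (a) meets the standard; on (b) the weight is 59, ≥ 53, so (b) meets the standard; on (c) the weight is 56, which does reach 53, so (c) meets the standard.
  All elements met. The burden passes to the board.
At Stage 2 the board must meet a clear and cogent showing (weight exceeds 77): on (d) the weight is 87 less the opposing 9 gives net 78, > 77, so (d) meets the standard; on (e) the weight is 96 less the opposing 15 gives net 81, which does exceed 77, so (e) meets the standard.
  Stage 2 is satisfied; the onus moves to the shareholder.
At Stage 3 the shareholder must meet a prima facie showing (weight is at least 25): on (f) the weight is 74 less the opposing 43 gives net 31, which does reach 25, so (f) meets the standard; on (g) the weight is 30 less the opposing 5 gives net 25, which does reach 25, so (g) meets the standard.
  Stage 3 carried; the final stage is satisfied.
All stages carried — the shareholder prevails.

shareholder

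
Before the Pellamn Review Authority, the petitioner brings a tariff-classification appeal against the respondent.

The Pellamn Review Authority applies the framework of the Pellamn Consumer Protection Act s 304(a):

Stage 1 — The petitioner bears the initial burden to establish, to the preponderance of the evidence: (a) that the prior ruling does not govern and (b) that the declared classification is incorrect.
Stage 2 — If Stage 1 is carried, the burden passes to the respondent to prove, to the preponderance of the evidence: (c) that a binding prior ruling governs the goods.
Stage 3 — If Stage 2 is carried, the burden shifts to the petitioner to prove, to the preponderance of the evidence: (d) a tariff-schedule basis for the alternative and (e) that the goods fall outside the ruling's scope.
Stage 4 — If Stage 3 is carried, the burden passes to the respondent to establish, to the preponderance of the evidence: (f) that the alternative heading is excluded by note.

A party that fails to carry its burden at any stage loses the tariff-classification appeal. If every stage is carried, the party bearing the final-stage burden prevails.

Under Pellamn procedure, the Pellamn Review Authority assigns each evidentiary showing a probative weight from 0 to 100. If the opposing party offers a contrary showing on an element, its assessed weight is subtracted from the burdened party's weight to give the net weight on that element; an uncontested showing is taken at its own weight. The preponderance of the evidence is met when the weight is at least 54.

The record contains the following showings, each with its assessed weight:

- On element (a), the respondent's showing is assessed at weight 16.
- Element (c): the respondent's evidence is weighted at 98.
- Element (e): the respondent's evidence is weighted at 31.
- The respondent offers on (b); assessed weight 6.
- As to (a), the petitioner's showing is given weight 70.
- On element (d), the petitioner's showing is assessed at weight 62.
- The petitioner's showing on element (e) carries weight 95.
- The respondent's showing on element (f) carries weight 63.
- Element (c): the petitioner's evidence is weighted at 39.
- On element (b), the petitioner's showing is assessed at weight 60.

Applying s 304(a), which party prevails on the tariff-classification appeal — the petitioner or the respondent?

Stage 1 (petitioner, the preponderance of the evidence, weight is at least 54): (a) net 70−16=54 ≥ 54 — meets; (b) net 60−6=54 ≥ 54 — meets.
  The petitioner carries Stage 1; the respondent now bears the burden.
Stage 2 (respondent, the preponderance of the evidence, weight is at least 54): (c) net 98−39=59 ≥ 54 — meets.
  Stage 2 is satisfied; the onus moves to the petitioner.
Stage 3 (petitioner, the preponderance of the evidence, weight is at least 54): (d) 62 ≥ 54 — meets; (e) net 95−31=64 ≥ 54 — meets.
  Stage 3 carried; the burden shifts to the respondent.
Stage 4 (respondent, the preponderance of the evidence, weight is at least 54): (f) 63 ≥ 54 — meets.
  All elements met at the final stage.
Every stage carried; the respondent prevails.

respondent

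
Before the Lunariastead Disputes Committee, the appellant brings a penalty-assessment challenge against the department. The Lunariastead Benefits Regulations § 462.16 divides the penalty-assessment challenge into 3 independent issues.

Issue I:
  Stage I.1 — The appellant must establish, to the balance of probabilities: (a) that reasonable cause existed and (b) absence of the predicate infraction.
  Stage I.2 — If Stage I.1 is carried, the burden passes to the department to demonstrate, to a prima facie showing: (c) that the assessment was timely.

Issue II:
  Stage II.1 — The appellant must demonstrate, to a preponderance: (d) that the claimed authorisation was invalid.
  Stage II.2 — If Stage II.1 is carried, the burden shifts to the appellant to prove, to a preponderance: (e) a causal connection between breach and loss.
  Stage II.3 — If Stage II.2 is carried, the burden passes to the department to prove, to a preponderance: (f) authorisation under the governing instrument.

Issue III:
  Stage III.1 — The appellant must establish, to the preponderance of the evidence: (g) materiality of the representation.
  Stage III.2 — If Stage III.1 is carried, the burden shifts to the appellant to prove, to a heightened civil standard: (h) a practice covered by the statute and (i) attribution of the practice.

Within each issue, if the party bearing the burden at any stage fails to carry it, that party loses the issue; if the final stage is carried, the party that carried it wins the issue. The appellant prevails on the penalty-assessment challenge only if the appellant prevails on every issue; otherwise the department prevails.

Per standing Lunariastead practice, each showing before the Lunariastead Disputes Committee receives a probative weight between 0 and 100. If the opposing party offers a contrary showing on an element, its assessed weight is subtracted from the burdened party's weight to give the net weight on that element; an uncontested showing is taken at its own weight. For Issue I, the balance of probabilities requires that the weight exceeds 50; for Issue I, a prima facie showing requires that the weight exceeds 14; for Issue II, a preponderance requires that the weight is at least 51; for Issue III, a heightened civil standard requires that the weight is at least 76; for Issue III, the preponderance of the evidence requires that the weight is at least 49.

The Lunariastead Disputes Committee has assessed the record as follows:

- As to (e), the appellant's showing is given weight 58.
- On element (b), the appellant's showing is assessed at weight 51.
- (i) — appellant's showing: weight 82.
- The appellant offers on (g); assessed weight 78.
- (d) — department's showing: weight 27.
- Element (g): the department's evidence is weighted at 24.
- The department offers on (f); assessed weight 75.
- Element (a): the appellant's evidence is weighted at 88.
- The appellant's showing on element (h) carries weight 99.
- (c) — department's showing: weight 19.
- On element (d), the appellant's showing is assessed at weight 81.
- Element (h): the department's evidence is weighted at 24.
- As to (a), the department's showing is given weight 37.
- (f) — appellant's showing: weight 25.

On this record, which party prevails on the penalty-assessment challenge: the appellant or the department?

— Issue I —
Stage I.1 (appellant, the balance of probabilities, weight exceeds 50): (a) net 88−37=51 > 50 — meets; (b) 51 > 50 — meets.
  Stage I.1 is satisfied; the onus moves to the department.
Stage I.2 (department, a prima facie showing, weight exceeds 14): (c) 19 > 14 — meets.
  The department carries the last stage.
Every stage carried; the department prevails on this issue.
— Issue II —
Stage II.1 — burden on appellant; standard: a preponderance (weight is at least 51).
    (d): 81 − 27 = 54 ≥ 51 [met]
  Stage II.1 carried; the burden remains with the appellant.
Stage II.2 — burden on appellant; standard: a preponderance (weight is at least 51).
    (e): 58 ≥ 51 [met]
  Stage II.2 carried; the burden shifts to the department.
Stage II.3 — burden on department; standard: a preponderance (weight is at least 51).
    (f): 75 − 25 = 50 < 51 [not met]
  Stage II.3 not carried; the department fails its burden.
So the appellant prevails on this issue.
— Issue III —
Stage III.1 (appellant, the preponderance of the evidence, weight is at least 49): (g) net 78−24=54 ≥ 49 — meets.
  All elements met. The appellant retains the burden for Stage III.2.
Stage III.2 (appellant, a heightened civil standard, weight is at least 76): (h) net 99−24=75 < 76 — fails; (i) 82 ≥ 76 — meets.
  Stage III.2 not carried; the appellant fails its burden.
The department prevails on this issue.
Per-issue: Issue I → department; Issue II → appellant; Issue III → department. The appellant must prevail on every issue; overall, the department prevails.

department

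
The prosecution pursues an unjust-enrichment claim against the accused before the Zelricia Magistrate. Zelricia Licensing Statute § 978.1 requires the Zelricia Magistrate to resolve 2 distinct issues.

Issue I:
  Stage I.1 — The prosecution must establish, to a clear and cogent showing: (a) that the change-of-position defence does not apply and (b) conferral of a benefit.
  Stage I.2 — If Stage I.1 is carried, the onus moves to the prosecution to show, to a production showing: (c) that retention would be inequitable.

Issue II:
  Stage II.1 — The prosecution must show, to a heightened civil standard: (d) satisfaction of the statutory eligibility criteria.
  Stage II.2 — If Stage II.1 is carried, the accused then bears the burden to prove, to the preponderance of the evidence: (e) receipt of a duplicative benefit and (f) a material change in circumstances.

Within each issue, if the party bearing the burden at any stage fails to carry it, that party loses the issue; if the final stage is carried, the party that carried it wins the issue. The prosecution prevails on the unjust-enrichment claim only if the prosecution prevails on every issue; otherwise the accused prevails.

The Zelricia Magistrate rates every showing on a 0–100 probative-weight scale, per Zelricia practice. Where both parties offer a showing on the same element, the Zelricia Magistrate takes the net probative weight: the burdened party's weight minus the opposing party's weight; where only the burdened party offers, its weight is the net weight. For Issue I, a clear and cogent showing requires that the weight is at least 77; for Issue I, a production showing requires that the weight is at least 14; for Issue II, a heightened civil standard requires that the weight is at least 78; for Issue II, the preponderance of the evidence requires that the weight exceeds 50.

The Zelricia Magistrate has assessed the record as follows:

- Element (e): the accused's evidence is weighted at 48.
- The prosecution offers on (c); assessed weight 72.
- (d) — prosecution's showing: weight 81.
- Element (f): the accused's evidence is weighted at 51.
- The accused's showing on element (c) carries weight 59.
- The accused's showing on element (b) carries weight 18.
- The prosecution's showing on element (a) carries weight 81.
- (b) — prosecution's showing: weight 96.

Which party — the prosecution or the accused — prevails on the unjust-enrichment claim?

— Issue I —
Stage I.1 (prosecution, a clear and cogent showing, weight is at least 77): (a) 81 ≥ 77 — meets; (b) net 96−18=78 ≥ 77 — meets.
  All elements met. The prosecution retains the burden for Stage I.2.
Stage I.2 (prosecution, a production showing, weight is at least 14): (c) net 72−59=13 < 14 — fails.
  Stage I.2 not carried; the prosecution fails its burden.
The analysis ends at Stage I.2; the accused prevails on this issue.
— Issue II —
Stage II.1 — burden on prosecution; standard: a heightened civil standard (weight is at least 78).
    (d): 81 ≥ 78 [met]
  The prosecution carries Stage II.1; the accused now bears the burden.
Stage II.2 — burden on accused; standard: the preponderance of the evidence (weight exceeds 50).
    (e): 48 ≤ 50 [not met]
    (f): 51 > 50 [met]
  The accused does not carry Stage II.2.
The prosecution prevails on this issue.
Per-issue: Issue I → accused; Issue II → prosecution. The prosecution must prevail on every issue; overall, the accused prevails.

accused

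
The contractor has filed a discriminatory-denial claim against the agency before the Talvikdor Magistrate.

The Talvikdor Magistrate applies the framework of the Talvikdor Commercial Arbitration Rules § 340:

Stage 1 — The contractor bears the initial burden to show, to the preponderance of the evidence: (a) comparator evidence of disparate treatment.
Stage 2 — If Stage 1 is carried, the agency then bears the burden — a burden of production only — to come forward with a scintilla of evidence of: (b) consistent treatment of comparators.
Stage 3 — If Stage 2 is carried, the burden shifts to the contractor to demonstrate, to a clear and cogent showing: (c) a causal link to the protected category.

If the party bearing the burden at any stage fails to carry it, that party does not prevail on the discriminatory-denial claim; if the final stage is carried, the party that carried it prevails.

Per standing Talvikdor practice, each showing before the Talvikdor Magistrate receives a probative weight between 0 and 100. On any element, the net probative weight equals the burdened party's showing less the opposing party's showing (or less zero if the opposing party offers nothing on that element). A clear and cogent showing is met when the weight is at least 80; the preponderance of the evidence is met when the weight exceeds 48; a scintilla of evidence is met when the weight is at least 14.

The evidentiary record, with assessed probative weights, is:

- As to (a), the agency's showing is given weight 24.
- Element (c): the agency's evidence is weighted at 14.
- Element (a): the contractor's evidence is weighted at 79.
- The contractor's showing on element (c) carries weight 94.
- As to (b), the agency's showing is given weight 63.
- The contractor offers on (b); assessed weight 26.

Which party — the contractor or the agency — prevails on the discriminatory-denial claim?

contractor

Stage 1 (contractor, the preponderance of the evidence, weight exceeds 48): (a) net 79−24=55 > 48 — meets.
  Stage 1 carried; the burden shifts to the agency.
Stage 2 (agency, a scintilla of evidence, weight is at least 14): (b) net 63−26=37 ≥ 14 — meets.
  The agency carries Stage 2; the contractor now bears the burden.
Stage 3 (contractor, a clear and cogent showing, weight is at least 80): (c) net 94−14=80 ≥ 80 — meets.
  The contractor carries the last stage.
All stages carried — the contractor prevails.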